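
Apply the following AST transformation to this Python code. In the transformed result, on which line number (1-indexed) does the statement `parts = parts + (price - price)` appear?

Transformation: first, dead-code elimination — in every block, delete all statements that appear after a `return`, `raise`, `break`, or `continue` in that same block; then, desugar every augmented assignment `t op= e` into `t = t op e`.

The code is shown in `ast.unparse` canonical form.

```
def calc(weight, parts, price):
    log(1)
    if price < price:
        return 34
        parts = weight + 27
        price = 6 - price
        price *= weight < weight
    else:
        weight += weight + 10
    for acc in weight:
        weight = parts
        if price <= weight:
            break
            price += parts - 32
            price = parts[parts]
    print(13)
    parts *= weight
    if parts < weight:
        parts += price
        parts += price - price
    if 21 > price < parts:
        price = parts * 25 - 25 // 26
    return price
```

Transformed code:
def calc(weight, parts, price):
    log(1)
    if price < price:
        return 34
    else:
        weight = weight + (weight + 10)
    for acc in weight:
        weight = parts
        if price <= weight:
            break
    print(13)
    parts = parts * weight
    if parts < weight:
        parts = parts + price
        parts = parts + (price - price)
    if 21 > price < parts:
        price = parts * 25 - 25 // 26
    return price

15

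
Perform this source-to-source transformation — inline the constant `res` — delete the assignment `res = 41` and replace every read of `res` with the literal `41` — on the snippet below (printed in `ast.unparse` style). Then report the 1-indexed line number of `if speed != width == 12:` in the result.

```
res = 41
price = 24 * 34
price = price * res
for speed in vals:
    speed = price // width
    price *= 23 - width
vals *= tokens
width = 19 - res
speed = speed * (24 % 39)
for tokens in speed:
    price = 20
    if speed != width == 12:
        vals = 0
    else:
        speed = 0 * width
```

Transformed code:
price = 24 * 34
price = price * 41
for speed in vals:
    speed = price // width
    price *= 23 - width
vals *= tokens
width = 19 - 41
speed = speed * (24 % 39)
for tokens in speed:
    price = 20
    if speed != width == 12:
        vals = 0
    else:
        speed = 0 * width

11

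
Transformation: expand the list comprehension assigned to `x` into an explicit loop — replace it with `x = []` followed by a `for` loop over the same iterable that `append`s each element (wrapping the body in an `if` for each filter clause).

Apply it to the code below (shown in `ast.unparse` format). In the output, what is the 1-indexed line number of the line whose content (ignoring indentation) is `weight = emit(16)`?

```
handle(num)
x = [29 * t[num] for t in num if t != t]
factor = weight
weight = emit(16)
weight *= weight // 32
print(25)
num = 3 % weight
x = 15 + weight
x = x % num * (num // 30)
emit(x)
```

7

Transformed code:
handle(num)
x = []
for t in num:
    if t != t:
        x.append(29 * t[num])
factor = weight
weight = emit(16)
weight *= weight // 32
print(25)
num = 3 % weight
x = 15 + weight
x = x % num * (num // 30)
emit(x)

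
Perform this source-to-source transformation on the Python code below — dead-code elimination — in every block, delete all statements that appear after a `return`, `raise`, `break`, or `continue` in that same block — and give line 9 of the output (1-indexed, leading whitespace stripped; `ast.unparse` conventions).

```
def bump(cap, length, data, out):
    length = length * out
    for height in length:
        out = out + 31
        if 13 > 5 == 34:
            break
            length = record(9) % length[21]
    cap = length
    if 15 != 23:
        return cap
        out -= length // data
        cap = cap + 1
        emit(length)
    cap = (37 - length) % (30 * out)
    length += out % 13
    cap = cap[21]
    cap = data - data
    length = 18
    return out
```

Transformed code:
def bump(cap, length, data, out):
    length = length * out
    for height in length:
        out = out + 31
        if 13 > 5 == 34:
            break
    cap = length
    if 15 != 23:
        return cap
    cap = (37 - length) % (30 * out)
    length += out % 13
    cap = cap[21]
    cap = data - data
    length = 18
    return out

return cap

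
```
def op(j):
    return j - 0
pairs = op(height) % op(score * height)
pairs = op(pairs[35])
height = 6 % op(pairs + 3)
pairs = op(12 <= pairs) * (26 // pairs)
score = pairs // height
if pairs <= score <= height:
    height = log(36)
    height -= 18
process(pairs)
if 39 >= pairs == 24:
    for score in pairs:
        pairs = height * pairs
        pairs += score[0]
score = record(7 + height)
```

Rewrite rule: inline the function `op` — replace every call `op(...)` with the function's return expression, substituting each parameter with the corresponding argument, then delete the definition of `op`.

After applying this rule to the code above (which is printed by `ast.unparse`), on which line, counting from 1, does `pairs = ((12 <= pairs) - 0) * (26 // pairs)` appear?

Transformed code:
pairs = (height - 0) % (score * height - 0)
pairs = pairs[35] - 0
height = 6 % (pairs + 3 - 0)
pairs = ((12 <= pairs) - 0) * (26 // pairs)
score = pairs // height
if pairs <= score <= height:
    height = log(36)
    height -= 18
process(pairs)
if 39 >= pairs == 24:
    for score in pairs:
        pairs = height * pairs
        pairs += score[0]
score = record(7 + height)

4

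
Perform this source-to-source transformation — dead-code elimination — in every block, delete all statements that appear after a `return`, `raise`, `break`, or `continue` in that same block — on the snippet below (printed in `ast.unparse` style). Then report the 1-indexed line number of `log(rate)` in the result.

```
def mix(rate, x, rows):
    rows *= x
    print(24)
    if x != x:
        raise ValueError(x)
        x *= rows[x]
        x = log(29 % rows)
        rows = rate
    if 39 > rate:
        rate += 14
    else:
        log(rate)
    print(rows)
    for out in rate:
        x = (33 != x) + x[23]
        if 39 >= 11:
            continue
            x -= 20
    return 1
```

Transformed code:
def mix(rate, x, rows):
    rows *= x
    print(24)
    if x != x:
        raise ValueError(x)
    if 39 > rate:
        rate += 14
    else:
        log(rate)
    print(rows)
    for out in rate:
        x = (33 != x) + x[23]
        if 39 >= 11:
            continue
    return 1

9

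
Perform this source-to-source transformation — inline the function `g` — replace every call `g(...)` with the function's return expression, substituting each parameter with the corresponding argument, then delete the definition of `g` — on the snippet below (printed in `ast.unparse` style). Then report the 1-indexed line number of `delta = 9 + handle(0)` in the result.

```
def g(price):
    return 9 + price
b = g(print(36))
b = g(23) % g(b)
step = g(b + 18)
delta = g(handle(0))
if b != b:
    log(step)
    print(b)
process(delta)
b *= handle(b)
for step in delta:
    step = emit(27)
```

Transformed code:
b = 9 + print(36)
b = (9 + 23) % (9 + b)
step = 9 + (b + 18)
delta = 9 + handle(0)
if b != b:
    log(step)
    print(b)
process(delta)
b *= handle(b)
for step in delta:
    step = emit(27)

4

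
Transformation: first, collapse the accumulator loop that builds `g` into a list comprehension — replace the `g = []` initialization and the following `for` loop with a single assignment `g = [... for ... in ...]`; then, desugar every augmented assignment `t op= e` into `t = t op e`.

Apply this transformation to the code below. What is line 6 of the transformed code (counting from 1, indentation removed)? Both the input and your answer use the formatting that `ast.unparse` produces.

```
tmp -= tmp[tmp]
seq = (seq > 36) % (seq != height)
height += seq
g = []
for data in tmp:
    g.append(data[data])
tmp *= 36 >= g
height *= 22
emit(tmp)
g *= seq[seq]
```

Transformed code:
tmp = tmp - tmp[tmp]
seq = (seq > 36) % (seq != height)
height = height + seq
g = [data[data] for data in tmp]
tmp = tmp * (36 >= g)
height = height * 22
emit(tmp)
g = g * seq[seq]

height = height * 22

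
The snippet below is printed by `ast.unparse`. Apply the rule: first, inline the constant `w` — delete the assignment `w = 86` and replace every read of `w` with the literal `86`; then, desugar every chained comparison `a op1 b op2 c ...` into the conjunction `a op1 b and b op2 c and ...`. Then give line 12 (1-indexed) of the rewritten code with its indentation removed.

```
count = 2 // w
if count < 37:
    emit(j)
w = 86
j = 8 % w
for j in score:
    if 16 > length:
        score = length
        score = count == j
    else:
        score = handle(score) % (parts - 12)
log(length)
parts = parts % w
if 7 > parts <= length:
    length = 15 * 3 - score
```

parts = parts % 86

Transformed code:
count = 2 // 86
if count < 37:
    emit(j)
j = 8 % 86
for j in score:
    if 16 > length:
        score = length
        score = count == j
    else:
        score = handle(score) % (parts - 12)
log(length)
parts = parts % 86
if 7 > parts and parts <= length:
    length = 15 * 3 - score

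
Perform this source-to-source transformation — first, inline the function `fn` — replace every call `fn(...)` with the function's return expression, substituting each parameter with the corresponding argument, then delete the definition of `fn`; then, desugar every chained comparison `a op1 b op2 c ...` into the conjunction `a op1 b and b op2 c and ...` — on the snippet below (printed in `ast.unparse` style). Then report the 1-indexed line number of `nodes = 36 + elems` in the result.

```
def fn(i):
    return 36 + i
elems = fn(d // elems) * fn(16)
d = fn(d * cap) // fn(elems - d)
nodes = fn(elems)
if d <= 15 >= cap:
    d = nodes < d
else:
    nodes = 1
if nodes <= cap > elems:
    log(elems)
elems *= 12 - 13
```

3

Transformed code:
elems = (36 + d // elems) * (36 + 16)
d = (36 + d * cap) // (36 + (elems - d))
nodes = 36 + elems
if d <= 15 and 15 >= cap:
    d = nodes < d
else:
    nodes = 1
if nodes <= cap and cap > elems:
    log(elems)
elems *= 12 - 13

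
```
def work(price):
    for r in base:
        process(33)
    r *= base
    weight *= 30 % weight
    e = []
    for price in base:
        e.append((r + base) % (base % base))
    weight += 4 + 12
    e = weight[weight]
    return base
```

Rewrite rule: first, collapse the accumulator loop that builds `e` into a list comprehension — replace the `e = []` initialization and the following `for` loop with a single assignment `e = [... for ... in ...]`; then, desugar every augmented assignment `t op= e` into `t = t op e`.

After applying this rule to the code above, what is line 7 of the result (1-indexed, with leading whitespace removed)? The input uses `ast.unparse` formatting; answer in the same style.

weight = weight + (4 + 12)

Transformed code:
def work(price):
    for r in base:
        process(33)
    r = r * base
    weight = weight * (30 % weight)
    e = [(r + base) % (base % base) for price in base]
    weight = weight + (4 + 12)
    e = weight[weight]
    return base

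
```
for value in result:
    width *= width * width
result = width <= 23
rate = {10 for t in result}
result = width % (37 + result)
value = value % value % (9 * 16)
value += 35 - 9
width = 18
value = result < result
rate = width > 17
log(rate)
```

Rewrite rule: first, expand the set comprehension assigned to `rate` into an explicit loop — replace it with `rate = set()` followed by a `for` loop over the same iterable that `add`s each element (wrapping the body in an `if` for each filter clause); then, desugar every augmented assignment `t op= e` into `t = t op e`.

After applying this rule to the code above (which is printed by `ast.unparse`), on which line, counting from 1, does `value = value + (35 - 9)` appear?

Transformed code:
for value in result:
    width = width * (width * width)
result = width <= 23
rate = set()
for t in result:
    rate.add(10)
result = width % (37 + result)
value = value % value % (9 * 16)
value = value + (35 - 9)
width = 18
value = result < result
rate = width > 17
log(rate)

9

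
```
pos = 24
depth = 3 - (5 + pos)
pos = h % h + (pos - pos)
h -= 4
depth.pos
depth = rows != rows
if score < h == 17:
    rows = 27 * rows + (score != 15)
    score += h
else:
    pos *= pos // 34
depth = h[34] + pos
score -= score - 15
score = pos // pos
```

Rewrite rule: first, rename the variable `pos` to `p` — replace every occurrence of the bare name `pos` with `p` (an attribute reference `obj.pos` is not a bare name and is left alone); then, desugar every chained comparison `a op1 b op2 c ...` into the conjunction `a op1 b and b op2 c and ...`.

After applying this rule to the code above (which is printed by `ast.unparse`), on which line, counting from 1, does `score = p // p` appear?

Transformed code:
p = 24
depth = 3 - (5 + p)
p = h % h + (p - p)
h -= 4
depth.pos
depth = rows != rows
if score < h and h == 17:
    rows = 27 * rows + (score != 15)
    score += h
else:
    p *= p // 34
depth = h[34] + p
score -= score - 15
score = p // p

14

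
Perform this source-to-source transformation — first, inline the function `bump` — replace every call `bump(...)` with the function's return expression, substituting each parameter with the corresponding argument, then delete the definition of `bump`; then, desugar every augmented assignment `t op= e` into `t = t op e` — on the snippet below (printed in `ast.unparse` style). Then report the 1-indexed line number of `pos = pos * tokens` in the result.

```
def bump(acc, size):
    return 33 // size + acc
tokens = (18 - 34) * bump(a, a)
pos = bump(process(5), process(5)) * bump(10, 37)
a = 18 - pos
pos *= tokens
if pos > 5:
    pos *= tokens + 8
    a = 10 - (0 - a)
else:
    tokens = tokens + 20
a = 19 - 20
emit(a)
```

4

Transformed code:
tokens = (18 - 34) * (33 // a + a)
pos = (33 // process(5) + process(5)) * (33 // 37 + 10)
a = 18 - pos
pos = pos * tokens
if pos > 5:
    pos = pos * (tokens + 8)
    a = 10 - (0 - a)
else:
    tokens = tokens + 20
a = 19 - 20
emit(a)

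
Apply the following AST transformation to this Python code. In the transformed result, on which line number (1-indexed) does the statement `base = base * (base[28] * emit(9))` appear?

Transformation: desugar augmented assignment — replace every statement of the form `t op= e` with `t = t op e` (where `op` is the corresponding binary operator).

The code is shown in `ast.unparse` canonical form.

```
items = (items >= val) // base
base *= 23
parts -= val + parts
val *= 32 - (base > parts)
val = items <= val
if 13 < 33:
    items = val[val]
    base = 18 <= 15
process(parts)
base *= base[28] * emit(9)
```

10

Transformed code:
items = (items >= val) // base
base = base * 23
parts = parts - (val + parts)
val = val * (32 - (base > parts))
val = items <= val
if 13 < 33:
    items = val[val]
    base = 18 <= 15
process(parts)
base = base * (base[28] * emit(9))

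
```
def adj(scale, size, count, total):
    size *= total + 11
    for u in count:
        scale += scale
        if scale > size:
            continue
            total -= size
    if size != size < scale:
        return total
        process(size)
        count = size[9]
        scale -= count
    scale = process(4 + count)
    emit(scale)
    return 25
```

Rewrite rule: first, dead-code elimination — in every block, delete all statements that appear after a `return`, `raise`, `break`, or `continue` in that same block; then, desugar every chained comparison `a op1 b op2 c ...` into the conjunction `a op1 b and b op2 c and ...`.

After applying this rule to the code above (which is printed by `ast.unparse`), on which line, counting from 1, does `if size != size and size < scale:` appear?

Transformed code:
def adj(scale, size, count, total):
    size *= total + 11
    for u in count:
        scale += scale
        if scale > size:
            continue
    if size != size and size < scale:
        return total
    scale = process(4 + count)
    emit(scale)
    return 25

7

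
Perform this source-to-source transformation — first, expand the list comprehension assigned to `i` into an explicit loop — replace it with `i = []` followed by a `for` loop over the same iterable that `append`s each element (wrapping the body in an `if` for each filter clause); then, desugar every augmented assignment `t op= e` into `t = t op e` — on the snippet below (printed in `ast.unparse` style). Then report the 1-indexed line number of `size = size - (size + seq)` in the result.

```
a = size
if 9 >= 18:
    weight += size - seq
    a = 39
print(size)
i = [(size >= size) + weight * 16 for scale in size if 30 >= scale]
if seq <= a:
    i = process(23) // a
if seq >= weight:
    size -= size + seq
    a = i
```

Transformed code:
a = size
if 9 >= 18:
    weight = weight + (size - seq)
    a = 39
print(size)
i = []
for scale in size:
    if 30 >= scale:
        i.append((size >= size) + weight * 16)
if seq <= a:
    i = process(23) // a
if seq >= weight:
    size = size - (size + seq)
    a = i

13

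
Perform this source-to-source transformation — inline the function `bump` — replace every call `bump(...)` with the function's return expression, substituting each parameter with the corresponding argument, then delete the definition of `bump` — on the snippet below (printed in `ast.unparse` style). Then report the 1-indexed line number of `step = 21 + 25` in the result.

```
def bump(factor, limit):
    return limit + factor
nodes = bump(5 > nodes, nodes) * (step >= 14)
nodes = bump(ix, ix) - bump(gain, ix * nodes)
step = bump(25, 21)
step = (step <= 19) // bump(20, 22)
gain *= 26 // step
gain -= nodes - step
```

3

Transformed code:
nodes = (nodes + (5 > nodes)) * (step >= 14)
nodes = ix + ix - (ix * nodes + gain)
step = 21 + 25
step = (step <= 19) // (22 + 20)
gain *= 26 // step
gain -= nodes - step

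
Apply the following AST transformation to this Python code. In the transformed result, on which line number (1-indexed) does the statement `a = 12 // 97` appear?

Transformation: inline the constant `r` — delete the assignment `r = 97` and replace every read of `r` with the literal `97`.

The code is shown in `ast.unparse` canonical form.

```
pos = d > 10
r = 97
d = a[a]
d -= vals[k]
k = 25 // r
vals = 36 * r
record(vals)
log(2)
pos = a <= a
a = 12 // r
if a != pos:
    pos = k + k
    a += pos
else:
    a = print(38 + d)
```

Transformed code:
pos = d > 10
d = a[a]
d -= vals[k]
k = 25 // 97
vals = 36 * 97
record(vals)
log(2)
pos = a <= a
a = 12 // 97
if a != pos:
    pos = k + k
    a += pos
else:
    a = print(38 + d)

9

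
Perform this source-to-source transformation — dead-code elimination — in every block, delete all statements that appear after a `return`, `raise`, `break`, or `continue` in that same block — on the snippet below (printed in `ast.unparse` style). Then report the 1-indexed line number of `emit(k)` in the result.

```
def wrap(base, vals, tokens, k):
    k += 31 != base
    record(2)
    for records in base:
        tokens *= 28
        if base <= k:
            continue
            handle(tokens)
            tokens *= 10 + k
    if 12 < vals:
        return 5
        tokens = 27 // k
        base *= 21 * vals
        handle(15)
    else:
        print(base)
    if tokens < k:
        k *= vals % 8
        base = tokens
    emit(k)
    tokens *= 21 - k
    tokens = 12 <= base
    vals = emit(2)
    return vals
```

Transformed code:
def wrap(base, vals, tokens, k):
    k += 31 != base
    record(2)
    for records in base:
        tokens *= 28
        if base <= k:
            continue
    if 12 < vals:
        return 5
    else:
        print(base)
    if tokens < k:
        k *= vals % 8
        base = tokens
    emit(k)
    tokens *= 21 - k
    tokens = 12 <= base
    vals = emit(2)
    return vals

15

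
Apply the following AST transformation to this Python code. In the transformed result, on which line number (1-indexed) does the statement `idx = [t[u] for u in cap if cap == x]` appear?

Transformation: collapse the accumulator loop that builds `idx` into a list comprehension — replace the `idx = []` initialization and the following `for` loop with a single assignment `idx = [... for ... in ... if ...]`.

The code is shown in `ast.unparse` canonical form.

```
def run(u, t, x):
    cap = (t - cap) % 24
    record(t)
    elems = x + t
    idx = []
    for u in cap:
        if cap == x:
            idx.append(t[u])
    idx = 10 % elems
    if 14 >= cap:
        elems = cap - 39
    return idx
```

Transformed code:
def run(u, t, x):
    cap = (t - cap) % 24
    record(t)
    elems = x + t
    idx = [t[u] for u in cap if cap == x]
    idx = 10 % elems
    if 14 >= cap:
        elems = cap - 39
    return idx

5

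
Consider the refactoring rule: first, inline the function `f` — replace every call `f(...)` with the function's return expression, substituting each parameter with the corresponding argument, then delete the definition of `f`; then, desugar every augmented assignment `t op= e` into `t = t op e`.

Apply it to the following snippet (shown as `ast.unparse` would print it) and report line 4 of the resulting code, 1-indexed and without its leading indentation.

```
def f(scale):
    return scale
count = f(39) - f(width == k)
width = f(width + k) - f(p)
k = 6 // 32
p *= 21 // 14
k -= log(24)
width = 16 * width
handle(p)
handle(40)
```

Transformed code:
count = 39 - (width == k)
width = width + k - p
k = 6 // 32
p = p * (21 // 14)
k = k - log(24)
width = 16 * width
handle(p)
handle(40)

p = p * (21 // 14)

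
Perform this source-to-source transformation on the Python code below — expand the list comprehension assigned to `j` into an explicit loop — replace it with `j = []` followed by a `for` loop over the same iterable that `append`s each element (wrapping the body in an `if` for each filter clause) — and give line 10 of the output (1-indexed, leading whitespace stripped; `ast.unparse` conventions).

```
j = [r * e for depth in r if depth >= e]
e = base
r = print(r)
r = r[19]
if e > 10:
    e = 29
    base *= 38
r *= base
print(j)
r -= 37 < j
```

Transformed code:
j = []
for depth in r:
    if depth >= e:
        j.append(r * e)
e = base
r = print(r)
r = r[19]
if e > 10:
    e = 29
    base *= 38
r *= base
print(j)
r -= 37 < j

base *= 38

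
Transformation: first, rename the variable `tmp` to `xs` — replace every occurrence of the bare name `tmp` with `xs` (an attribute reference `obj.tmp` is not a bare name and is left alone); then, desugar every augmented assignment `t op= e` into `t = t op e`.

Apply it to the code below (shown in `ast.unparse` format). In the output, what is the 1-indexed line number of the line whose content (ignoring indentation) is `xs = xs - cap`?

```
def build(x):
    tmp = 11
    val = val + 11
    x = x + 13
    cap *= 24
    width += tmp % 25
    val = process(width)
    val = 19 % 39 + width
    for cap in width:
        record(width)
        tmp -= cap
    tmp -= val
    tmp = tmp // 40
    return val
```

11

Transformed code:
def build(x):
    xs = 11
    val = val + 11
    x = x + 13
    cap = cap * 24
    width = width + xs % 25
    val = process(width)
    val = 19 % 39 + width
    for cap in width:
        record(width)
        xs = xs - cap
    xs = xs - val
    xs = xs // 40
    return val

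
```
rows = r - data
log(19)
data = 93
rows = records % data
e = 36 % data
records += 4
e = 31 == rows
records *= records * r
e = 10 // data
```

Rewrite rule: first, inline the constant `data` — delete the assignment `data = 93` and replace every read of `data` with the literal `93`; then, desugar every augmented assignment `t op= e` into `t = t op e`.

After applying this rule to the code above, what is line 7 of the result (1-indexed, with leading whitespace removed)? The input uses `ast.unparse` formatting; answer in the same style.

records = records * (records * r)

Transformed code:
rows = r - 93
log(19)
rows = records % 93
e = 36 % 93
records = records + 4
e = 31 == rows
records = records * (records * r)
e = 10 // 93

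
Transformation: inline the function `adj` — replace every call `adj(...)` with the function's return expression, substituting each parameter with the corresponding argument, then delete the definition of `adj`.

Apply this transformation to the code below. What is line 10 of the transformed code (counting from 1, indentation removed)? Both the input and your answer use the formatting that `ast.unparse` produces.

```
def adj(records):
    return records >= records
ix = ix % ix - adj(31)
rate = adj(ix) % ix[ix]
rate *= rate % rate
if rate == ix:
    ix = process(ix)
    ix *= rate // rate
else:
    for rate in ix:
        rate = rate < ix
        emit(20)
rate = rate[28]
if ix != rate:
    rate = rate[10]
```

emit(20)

Transformed code:
ix = ix % ix - (31 >= 31)
rate = (ix >= ix) % ix[ix]
rate *= rate % rate
if rate == ix:
    ix = process(ix)
    ix *= rate // rate
else:
    for rate in ix:
        rate = rate < ix
        emit(20)
rate = rate[28]
if ix != rate:
    rate = rate[10]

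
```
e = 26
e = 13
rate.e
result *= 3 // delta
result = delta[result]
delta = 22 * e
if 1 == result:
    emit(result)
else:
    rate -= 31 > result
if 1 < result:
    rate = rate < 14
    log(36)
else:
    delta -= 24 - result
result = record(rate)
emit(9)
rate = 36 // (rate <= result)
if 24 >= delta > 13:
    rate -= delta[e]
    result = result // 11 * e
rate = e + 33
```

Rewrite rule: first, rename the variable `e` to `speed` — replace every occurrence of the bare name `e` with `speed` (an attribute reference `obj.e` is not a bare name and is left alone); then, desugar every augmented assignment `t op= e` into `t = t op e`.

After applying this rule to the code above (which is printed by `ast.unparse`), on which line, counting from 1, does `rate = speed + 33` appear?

Transformed code:
speed = 26
speed = 13
rate.e
result = result * (3 // delta)
result = delta[result]
delta = 22 * speed
if 1 == result:
    emit(result)
else:
    rate = rate - (31 > result)
if 1 < result:
    rate = rate < 14
    log(36)
else:
    delta = delta - (24 - result)
result = record(rate)
emit(9)
rate = 36 // (rate <= result)
if 24 >= delta > 13:
    rate = rate - delta[speed]
    result = result // 11 * speed
rate = speed + 33

22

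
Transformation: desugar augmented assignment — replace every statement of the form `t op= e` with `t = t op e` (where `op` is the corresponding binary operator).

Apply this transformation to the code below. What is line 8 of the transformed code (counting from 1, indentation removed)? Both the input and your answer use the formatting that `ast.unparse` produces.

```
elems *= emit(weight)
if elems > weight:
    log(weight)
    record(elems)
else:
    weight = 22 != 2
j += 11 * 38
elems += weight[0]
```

Transformed code:
elems = elems * emit(weight)
if elems > weight:
    log(weight)
    record(elems)
else:
    weight = 22 != 2
j = j + 11 * 38
elems = elems + weight[0]

elems = elems + weight[0]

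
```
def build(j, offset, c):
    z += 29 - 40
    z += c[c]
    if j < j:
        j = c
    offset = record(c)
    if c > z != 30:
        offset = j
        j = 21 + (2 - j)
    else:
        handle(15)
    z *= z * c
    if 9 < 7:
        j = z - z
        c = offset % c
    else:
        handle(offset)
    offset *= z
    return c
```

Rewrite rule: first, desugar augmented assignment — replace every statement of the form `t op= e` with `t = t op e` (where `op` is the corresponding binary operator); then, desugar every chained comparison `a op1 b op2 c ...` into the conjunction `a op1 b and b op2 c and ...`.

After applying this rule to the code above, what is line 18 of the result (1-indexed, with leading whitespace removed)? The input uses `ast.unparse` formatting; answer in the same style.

Transformed code:
def build(j, offset, c):
    z = z + (29 - 40)
    z = z + c[c]
    if j < j:
        j = c
    offset = record(c)
    if c > z and z != 30:
        offset = j
        j = 21 + (2 - j)
    else:
        handle(15)
    z = z * (z * c)
    if 9 < 7:
        j = z - z
        c = offset % c
    else:
        handle(offset)
    offset = offset * z
    return c

offset = offset * z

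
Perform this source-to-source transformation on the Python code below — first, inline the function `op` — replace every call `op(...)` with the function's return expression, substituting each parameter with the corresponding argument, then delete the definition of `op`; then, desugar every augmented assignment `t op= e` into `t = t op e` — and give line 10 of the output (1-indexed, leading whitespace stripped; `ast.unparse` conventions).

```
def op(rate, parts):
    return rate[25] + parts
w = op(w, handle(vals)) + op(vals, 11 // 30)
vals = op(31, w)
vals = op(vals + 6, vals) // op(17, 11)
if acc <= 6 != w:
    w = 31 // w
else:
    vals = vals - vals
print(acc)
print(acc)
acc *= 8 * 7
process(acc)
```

acc = acc * (8 * 7)

Transformed code:
w = w[25] + handle(vals) + (vals[25] + 11 // 30)
vals = 31[25] + w
vals = ((vals + 6)[25] + vals) // (17[25] + 11)
if acc <= 6 != w:
    w = 31 // w
else:
    vals = vals - vals
print(acc)
print(acc)
acc = acc * (8 * 7)
process(acc)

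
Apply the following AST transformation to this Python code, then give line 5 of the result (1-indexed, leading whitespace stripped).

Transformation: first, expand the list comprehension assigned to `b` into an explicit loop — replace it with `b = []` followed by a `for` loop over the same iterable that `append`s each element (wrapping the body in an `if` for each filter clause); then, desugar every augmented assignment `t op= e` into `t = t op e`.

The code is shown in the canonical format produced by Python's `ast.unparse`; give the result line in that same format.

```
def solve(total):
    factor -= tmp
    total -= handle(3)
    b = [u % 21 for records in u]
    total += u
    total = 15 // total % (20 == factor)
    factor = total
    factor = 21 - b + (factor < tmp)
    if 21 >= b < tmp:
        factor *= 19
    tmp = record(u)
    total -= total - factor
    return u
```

for records in u:

Transformed code:
def solve(total):
    factor = factor - tmp
    total = total - handle(3)
    b = []
    for records in u:
        b.append(u % 21)
    total = total + u
    total = 15 // total % (20 == factor)
    factor = total
    factor = 21 - b + (factor < tmp)
    if 21 >= b < tmp:
        factor = factor * 19
    tmp = record(u)
    total = total - (total - factor)
    return u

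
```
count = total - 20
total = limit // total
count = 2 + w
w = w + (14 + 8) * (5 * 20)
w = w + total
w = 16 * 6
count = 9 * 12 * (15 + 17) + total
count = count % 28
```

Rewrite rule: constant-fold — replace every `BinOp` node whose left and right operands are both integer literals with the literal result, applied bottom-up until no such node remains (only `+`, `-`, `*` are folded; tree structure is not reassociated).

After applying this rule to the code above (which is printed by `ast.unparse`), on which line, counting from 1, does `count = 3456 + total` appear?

7

Transformed code:
count = total - 20
total = limit // total
count = 2 + w
w = w + 2200
w = w + total
w = 96
count = 3456 + total
count = count % 28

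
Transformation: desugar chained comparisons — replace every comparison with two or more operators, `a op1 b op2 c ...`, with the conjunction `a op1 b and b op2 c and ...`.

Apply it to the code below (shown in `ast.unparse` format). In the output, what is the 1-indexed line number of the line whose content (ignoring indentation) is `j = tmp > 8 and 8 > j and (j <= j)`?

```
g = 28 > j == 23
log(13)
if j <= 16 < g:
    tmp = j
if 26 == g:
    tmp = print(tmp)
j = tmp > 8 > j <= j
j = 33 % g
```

7

Transformed code:
g = 28 > j and j == 23
log(13)
if j <= 16 and 16 < g:
    tmp = j
if 26 == g:
    tmp = print(tmp)
j = tmp > 8 and 8 > j and (j <= j)
j = 33 % g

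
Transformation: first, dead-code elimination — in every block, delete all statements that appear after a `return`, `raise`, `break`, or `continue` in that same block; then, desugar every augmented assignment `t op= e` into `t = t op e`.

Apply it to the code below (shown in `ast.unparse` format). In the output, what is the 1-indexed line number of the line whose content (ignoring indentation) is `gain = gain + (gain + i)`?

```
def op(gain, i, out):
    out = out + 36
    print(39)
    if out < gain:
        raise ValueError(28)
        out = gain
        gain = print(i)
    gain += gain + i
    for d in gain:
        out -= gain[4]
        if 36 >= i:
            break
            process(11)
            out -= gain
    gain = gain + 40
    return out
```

6

Transformed code:
def op(gain, i, out):
    out = out + 36
    print(39)
    if out < gain:
        raise ValueError(28)
    gain = gain + (gain + i)
    for d in gain:
        out = out - gain[4]
        if 36 >= i:
            break
    gain = gain + 40
    return out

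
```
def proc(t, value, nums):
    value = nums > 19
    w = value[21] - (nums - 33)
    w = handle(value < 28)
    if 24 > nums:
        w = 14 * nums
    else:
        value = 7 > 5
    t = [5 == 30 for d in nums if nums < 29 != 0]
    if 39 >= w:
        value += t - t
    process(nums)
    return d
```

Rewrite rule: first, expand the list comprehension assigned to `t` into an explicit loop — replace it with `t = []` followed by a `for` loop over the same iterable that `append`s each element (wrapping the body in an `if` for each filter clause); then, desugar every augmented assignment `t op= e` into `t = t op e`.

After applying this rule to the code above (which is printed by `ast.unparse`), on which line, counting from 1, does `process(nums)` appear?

15

Transformed code:
def proc(t, value, nums):
    value = nums > 19
    w = value[21] - (nums - 33)
    w = handle(value < 28)
    if 24 > nums:
        w = 14 * nums
    else:
        value = 7 > 5
    t = []
    for d in nums:
        if nums < 29 != 0:
            t.append(5 == 30)
    if 39 >= w:
        value = value + (t - t)
    process(nums)
    return d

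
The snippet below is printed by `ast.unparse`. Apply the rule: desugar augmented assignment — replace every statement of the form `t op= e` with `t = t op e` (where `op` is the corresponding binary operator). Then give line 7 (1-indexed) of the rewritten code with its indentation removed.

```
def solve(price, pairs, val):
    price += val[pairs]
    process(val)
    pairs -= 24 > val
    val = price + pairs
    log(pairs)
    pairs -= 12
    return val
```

Transformed code:
def solve(price, pairs, val):
    price = price + val[pairs]
    process(val)
    pairs = pairs - (24 > val)
    val = price + pairs
    log(pairs)
    pairs = pairs - 12
    return val

pairs = pairs - 12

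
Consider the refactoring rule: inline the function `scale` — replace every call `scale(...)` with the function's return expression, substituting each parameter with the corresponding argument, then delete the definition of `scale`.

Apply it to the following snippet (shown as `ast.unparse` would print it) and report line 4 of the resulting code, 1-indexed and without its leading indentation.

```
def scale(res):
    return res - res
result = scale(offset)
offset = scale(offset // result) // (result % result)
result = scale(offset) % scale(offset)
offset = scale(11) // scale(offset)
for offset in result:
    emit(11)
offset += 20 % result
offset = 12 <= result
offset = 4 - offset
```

offset = (11 - 11) // (offset - offset)

Transformed code:
result = offset - offset
offset = (offset // result - offset // result) // (result % result)
result = (offset - offset) % (offset - offset)
offset = (11 - 11) // (offset - offset)
for offset in result:
    emit(11)
offset += 20 % result
offset = 12 <= result
offset = 4 - offset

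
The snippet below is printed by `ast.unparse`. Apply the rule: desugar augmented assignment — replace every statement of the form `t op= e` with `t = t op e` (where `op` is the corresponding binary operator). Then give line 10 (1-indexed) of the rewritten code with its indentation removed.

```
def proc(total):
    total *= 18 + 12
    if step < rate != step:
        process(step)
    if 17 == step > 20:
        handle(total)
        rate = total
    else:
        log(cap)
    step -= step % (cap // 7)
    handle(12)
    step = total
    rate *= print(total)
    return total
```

Transformed code:
def proc(total):
    total = total * (18 + 12)
    if step < rate != step:
        process(step)
    if 17 == step > 20:
        handle(total)
        rate = total
    else:
        log(cap)
    step = step - step % (cap // 7)
    handle(12)
    step = total
    rate = rate * print(total)
    return total

step = step - step % (cap // 7)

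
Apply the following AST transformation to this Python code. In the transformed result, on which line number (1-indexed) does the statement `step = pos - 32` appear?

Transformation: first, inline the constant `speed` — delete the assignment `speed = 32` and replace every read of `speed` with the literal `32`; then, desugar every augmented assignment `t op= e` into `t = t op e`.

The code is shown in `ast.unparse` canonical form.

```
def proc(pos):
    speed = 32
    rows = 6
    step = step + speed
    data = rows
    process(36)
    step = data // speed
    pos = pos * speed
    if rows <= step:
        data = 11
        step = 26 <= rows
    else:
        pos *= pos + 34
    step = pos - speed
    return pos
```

Transformed code:
def proc(pos):
    rows = 6
    step = step + 32
    data = rows
    process(36)
    step = data // 32
    pos = pos * 32
    if rows <= step:
        data = 11
        step = 26 <= rows
    else:
        pos = pos * (pos + 34)
    step = pos - 32
    return pos

13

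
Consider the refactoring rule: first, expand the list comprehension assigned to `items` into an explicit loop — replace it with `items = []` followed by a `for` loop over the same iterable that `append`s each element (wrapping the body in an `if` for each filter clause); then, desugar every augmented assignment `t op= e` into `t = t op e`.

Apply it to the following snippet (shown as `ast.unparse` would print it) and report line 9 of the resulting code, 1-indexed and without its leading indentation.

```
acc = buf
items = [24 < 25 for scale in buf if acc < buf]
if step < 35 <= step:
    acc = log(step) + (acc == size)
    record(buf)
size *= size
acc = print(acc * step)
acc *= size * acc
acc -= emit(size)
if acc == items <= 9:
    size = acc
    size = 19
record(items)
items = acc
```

Transformed code:
acc = buf
items = []
for scale in buf:
    if acc < buf:
        items.append(24 < 25)
if step < 35 <= step:
    acc = log(step) + (acc == size)
    record(buf)
size = size * size
acc = print(acc * step)
acc = acc * (size * acc)
acc = acc - emit(size)
if acc == items <= 9:
    size = acc
    size = 19
record(items)
items = acc

size = size * size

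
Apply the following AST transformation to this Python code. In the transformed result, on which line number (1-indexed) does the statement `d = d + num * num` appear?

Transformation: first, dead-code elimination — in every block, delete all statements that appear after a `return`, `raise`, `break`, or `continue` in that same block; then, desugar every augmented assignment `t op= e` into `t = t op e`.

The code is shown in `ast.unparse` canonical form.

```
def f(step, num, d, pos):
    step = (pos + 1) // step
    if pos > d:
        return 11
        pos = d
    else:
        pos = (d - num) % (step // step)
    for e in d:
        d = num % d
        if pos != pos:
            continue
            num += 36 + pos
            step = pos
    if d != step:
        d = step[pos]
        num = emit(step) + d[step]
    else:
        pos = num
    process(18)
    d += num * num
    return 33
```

17

Transformed code:
def f(step, num, d, pos):
    step = (pos + 1) // step
    if pos > d:
        return 11
    else:
        pos = (d - num) % (step // step)
    for e in d:
        d = num % d
        if pos != pos:
            continue
    if d != step:
        d = step[pos]
        num = emit(step) + d[step]
    else:
        pos = num
    process(18)
    d = d + num * num
    return 33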